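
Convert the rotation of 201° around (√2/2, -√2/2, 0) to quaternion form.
-0.1822 + 0.6953i - 0.6953j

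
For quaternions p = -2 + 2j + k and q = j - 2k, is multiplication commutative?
No: pq = -5i - 2j + 4k ≠ 5i - 2j + 4k = qp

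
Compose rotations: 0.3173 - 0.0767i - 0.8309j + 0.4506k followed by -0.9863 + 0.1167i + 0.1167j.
-0.207 + 0.1653i + 0.804j - 0.5324k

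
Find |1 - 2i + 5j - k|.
√31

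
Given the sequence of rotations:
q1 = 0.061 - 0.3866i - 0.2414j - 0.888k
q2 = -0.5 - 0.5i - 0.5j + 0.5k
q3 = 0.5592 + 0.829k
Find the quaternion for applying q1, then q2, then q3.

q2 · q1 = 0.0995 + 0.7275i - 0.5471j + 0.4019k
q3 · q2 · q1 = -0.2775 + 0.8604i + 0.2972j + 0.3072k
-0.2775 + 0.8604i + 0.2972j + 0.3072k


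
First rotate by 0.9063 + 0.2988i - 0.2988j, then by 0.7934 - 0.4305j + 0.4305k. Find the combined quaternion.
0.5904 + 0.3657i - 0.4986j + 0.5188k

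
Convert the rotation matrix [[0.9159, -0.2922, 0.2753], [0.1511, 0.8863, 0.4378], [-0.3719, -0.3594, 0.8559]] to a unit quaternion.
0.9563 - 0.2084i + 0.1692j + 0.1159k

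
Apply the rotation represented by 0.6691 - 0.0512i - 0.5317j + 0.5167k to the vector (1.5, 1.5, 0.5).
(-1.487, 1.57, 0.276)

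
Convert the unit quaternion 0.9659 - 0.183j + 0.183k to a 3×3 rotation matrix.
[[0.866, -0.3535, -0.3535], [0.3535, 0.933, -0.067], [0.3535, -0.067, 0.933]]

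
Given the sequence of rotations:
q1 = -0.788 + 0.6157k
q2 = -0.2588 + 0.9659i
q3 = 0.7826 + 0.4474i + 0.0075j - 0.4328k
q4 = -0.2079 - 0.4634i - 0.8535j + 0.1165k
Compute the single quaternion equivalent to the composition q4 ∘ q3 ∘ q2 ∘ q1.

q2 · q1 = 0.2039 - 0.7611i - 0.5947j - 0.1593k
q3 · q2 · q1 = 0.4356 - 0.763i - 0.0632j - 0.4733k
q4 · q3 · q2 · q1 = -0.4429 + 0.3681i - 0.6669j - 0.4728k
-0.4429 + 0.3681i - 0.6669j - 0.4728k


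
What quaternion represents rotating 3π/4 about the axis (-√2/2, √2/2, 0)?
0.3827 - 0.6533i + 0.6533j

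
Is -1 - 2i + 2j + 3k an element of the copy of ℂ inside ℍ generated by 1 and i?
No. The quaternion -1 - 2i + 2j + 3k has j-coefficient y = 2 and k-coefficient z = 3, not both zero, so it does not lie in the complex subalgebra spanned by 1 and i.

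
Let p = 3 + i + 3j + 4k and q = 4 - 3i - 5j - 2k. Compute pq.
38 + 9i - 13j + 14k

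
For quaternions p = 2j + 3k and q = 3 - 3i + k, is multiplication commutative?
No: pq = -3 + 2i - 3j + 15k ≠ -3 - 2i + 15j + 3k = qp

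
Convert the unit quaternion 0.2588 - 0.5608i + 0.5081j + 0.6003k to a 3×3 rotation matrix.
[[-0.2371, -0.8806, -0.4103], [-0.2592, -0.3497, 0.9003], [-0.9363, 0.3198, -0.1453]]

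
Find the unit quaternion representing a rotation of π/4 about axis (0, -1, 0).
0.9239 - 0.3827j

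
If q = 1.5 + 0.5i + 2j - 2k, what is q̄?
1.5 - 0.5i - 2j + 2k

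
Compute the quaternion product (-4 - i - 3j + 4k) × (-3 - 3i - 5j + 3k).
-18 + 26i + 20j - 28k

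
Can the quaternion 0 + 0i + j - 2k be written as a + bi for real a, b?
No. The quaternion j - 2k has j-coefficient y = 1 and k-coefficient z = -2, not both zero, so it does not lie in the complex subalgebra spanned by 1 and i.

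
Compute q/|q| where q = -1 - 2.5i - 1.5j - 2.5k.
-0.252 - 0.6299i - 0.378j - 0.6299k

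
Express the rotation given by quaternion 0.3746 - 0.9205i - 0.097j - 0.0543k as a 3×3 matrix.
[[0.9753, 0.2193, 0.0273], [0.1379, -0.7005, 0.7002], [0.1726, -0.6791, -0.7135]]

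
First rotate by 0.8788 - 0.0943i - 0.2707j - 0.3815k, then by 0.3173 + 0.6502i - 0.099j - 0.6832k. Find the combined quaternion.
0.0527 + 0.3943i + 0.1396j - 0.9068k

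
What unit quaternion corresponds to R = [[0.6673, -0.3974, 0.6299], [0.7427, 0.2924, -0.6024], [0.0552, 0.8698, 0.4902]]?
0.7826 + 0.4703i + 0.1836j + 0.3642k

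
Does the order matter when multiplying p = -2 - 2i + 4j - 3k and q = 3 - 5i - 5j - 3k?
Yes: pq = -5 - 23i + 31j + 27k ≠ -5 + 31i + 13j - 33k = qp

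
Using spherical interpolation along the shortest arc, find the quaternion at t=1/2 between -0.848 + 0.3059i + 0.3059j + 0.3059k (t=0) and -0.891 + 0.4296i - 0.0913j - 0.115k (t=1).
-0.9105 + 0.3851i + 0.1124j + 0.1k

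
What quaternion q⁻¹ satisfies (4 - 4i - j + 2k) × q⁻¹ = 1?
0.1081 + 0.1081i + 0.027j - 0.0541k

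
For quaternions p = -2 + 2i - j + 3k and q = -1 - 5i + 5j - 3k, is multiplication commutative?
No: pq = 26 - 4i - 18j + 8k ≠ 26 + 20i - 2k = qp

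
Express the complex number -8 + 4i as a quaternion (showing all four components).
-8 + 4i + 0j + 0k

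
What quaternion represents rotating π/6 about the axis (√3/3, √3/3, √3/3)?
0.9659 + 0.1494i + 0.1494j + 0.1494k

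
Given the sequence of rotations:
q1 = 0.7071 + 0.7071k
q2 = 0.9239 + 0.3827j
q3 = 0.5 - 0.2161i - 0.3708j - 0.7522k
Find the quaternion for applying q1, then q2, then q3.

q2 · q1 = 0.6533 + 0.2706i + 0.2706j + 0.6533k
q3 · q2 · q1 = 0.9769 - 0.0446i - 0.1693j - 0.1229k
0.9769 - 0.0446i - 0.1693j - 0.1229k


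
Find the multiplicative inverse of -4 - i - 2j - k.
-0.1818 + 0.0455i + 0.0909j + 0.0455k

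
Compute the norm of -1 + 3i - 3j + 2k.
√23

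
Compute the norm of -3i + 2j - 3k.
√22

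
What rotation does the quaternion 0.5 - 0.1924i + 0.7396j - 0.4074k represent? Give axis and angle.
axis = (-0.2222, 0.854, -0.4704), θ = 2π/3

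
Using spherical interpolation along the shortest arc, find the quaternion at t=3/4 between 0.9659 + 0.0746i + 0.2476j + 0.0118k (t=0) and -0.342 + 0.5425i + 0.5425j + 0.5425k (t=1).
0.6425 - 0.4539i - 0.3931j - 0.476k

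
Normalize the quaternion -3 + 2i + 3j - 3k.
-0.5388 + 0.3592i + 0.5388j - 0.5388k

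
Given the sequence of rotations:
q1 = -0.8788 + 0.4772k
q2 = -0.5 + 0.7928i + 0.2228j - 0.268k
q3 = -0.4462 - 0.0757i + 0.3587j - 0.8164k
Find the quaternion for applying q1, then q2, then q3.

q2 · q1 = 0.5673 - 0.5904i - 0.5741j - 0.0031k
q3 · q2 · q1 = -0.0944 - 0.2493i + 0.9414j - 0.2065k
-0.0944 - 0.2493i + 0.9414j - 0.2065k


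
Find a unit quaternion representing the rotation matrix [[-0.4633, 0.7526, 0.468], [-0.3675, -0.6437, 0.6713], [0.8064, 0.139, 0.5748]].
-0.342 + 0.3891i + 0.2474j + 0.8188k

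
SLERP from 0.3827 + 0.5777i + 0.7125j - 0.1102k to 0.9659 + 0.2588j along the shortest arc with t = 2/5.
0.7006 + 0.3862i + 0.5955j - 0.0737k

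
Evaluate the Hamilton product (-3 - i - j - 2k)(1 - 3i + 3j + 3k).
3 + 11i - j - 17k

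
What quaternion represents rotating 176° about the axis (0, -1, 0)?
0.0349 - 0.9994j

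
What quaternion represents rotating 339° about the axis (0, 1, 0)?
-0.9833 + 0.1822j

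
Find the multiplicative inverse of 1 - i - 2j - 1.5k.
0.1212 + 0.1212i + 0.2424j + 0.1818k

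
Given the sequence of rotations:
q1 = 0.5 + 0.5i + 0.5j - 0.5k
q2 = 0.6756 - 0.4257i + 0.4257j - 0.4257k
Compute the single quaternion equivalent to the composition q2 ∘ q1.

q2 · q1 = 0.125 + 0.125i + 0.125j - 0.9764k
0.125 + 0.125i + 0.125j - 0.9764k


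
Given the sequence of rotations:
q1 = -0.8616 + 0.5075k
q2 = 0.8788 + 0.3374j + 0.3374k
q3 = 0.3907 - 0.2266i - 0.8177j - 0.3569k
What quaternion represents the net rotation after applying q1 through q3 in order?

q2 · q1 = -0.9284 + 0.1712i - 0.2907j + 0.1553k
q3 · q2 · q1 = -0.5062 + 0.0465i + 0.6197j + 0.5979k
-0.5062 + 0.0465i + 0.6197j + 0.5979k


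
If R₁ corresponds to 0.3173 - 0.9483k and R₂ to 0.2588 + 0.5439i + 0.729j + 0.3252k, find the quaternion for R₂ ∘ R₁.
0.3905 - 0.5187i + 0.7471j - 0.1422k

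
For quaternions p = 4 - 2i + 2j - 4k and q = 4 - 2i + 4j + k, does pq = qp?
No: pq = 8 + 2i + 34j - 16k ≠ 8 - 34i + 14j - 8k = qp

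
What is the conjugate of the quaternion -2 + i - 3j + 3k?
-2 - i + 3j - 3k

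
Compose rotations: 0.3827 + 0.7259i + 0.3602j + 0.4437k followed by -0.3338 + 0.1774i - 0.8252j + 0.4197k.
-0.1455 - 0.6917i - 0.2101j + 0.6754k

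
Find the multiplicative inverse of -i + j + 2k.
0.1667i - 0.1667j - 0.3333k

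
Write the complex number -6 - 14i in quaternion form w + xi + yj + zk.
-6 - 14i + 0j + 0k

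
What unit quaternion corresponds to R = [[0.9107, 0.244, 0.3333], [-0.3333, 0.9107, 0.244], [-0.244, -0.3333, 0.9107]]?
0.9659 - 0.1494i + 0.1494j - 0.1494k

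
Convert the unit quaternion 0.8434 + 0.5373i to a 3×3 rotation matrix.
[[1, 0, 0], [0, 0.4226, -0.9063], [0, 0.9063, 0.4226]]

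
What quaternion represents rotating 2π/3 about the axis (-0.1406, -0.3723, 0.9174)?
0.5 - 0.1218i - 0.3224j + 0.7945k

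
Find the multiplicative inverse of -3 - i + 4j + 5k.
-0.0588 + 0.0196i - 0.0784j - 0.098k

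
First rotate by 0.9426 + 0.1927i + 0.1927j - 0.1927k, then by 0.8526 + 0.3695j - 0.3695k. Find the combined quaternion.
0.6613 + 0.1643i + 0.4414j - 0.5838k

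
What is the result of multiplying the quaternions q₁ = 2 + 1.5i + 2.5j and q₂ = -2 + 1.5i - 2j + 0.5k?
-1.25 + 1.25i - 9.75j - 5.75k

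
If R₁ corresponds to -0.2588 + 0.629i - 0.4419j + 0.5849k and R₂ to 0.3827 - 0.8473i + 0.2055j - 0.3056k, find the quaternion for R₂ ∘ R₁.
0.7035 + 0.4452i + 0.0811j + 0.5481k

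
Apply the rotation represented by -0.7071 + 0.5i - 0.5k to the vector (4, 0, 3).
(0.5, 4.95, -0.5)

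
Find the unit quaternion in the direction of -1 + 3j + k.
-0.3015 + 0.9045j + 0.3015k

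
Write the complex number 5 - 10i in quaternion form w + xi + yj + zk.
5 - 10i + 0j + 0k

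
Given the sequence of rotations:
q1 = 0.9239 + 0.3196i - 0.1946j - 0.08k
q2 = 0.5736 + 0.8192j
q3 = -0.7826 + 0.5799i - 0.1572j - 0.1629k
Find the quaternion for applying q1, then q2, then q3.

q2 · q1 = 0.6894 + 0.1178i + 0.6452j - 0.3077k
q3 · q2 · q1 = -0.5565 + 0.4611i - 0.4541j + 0.5212k
-0.5565 + 0.4611i - 0.4541j + 0.5212k


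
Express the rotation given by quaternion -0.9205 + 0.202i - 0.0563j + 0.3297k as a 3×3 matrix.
[[0.7763, 0.5842, 0.2368], [-0.6297, 0.701, 0.3348], [0.0296, -0.409, 0.9121]]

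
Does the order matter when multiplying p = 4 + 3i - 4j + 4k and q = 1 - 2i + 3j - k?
Yes: pq = 26 - 13i + 3j + k ≠ 26 + 3i + 13j - k = qp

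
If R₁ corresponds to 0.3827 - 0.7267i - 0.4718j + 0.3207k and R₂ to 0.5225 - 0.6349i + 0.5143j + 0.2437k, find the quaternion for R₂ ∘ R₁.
-0.0969 - 0.3428i - 0.0232j + 0.9341k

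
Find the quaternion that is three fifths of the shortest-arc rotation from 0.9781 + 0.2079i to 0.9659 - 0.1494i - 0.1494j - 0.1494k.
0.9916 - 0.0061i - 0.0913j - 0.0913k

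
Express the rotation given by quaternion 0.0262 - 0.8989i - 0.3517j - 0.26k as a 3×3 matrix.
[[0.6174, 0.6459, 0.449], [0.6187, -0.7512, 0.23], [0.4859, 0.1358, -0.8634]]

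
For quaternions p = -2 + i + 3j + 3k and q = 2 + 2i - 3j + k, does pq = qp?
No: pq = 10i + 17j - 5k ≠ -14i + 7j + 13k = qp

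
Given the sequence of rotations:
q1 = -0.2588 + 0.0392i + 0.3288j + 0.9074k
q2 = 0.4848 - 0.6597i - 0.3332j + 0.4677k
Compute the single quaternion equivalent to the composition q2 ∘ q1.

q2 · q1 = -0.4144 - 0.2664i + 0.8626j + 0.115k
-0.4144 - 0.2664i + 0.8626j + 0.115k


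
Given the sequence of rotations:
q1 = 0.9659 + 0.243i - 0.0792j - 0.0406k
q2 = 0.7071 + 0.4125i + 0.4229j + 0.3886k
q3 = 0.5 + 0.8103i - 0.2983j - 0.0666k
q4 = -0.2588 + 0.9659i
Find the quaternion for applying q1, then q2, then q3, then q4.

q2 · q1 = 0.632 + 0.5839i + 0.4637j + 0.2112k
q3 · q2 · q1 = -0.0047 + 0.7719i - 0.1667j + 0.6134k
q4 · q3 · q2 · q1 = -0.7444 - 0.2043i - 0.5493j - 0.3198k
-0.7444 - 0.2043i - 0.5493j - 0.3198k


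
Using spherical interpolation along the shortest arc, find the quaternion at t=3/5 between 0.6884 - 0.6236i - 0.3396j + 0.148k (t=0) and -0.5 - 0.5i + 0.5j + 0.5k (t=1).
0.7624 + 0.0409i - 0.5706j - 0.3024k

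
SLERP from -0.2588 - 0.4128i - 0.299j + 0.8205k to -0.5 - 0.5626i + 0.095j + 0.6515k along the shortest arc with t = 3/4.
-0.4501 - 0.5382i - 0.0053j + 0.7126k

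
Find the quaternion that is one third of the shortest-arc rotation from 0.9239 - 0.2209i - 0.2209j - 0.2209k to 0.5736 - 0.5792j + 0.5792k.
0.9046 - 0.1627i - 0.3889j + 0.0634k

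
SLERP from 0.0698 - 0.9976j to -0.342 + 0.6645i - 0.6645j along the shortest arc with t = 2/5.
-0.1073 + 0.2971i - 0.9488j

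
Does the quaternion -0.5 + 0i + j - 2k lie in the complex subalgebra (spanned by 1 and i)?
No. The quaternion -0.5 + j - 2k has j-coefficient y = 1 and k-coefficient z = -2, not both zero, so it does not lie in the complex subalgebra spanned by 1 and i.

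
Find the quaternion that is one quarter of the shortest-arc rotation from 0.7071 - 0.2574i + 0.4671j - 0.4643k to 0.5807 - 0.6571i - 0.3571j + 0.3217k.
0.8008 - 0.4395i + 0.2831j - 0.2924k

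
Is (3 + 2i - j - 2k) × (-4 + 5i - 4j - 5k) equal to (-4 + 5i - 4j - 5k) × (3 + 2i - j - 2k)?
No: pq = -36 + 4i - 8j - 10k ≠ -36 + 10i - 8j - 4k = qp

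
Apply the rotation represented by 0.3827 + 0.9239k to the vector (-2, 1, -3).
(0.707, -2.121, -3)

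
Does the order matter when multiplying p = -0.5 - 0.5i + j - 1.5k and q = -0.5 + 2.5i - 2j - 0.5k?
Yes: pq = 2.75 - 4.5i - 3.5j - 0.5k ≠ 2.75 + 2.5i + 4.5j + 2.5k = qp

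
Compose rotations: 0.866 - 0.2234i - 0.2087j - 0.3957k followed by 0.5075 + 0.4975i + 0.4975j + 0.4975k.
0.8513 + 0.2244i + 0.4106j + 0.2373k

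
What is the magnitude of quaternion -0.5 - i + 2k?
2.291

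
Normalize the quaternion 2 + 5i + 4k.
0.2981 + 0.7454i + 0.5963k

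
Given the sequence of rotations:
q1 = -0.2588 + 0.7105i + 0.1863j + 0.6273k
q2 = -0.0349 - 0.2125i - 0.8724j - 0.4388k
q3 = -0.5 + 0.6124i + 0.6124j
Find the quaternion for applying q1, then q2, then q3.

q2 · q1 = 0.5978 - 0.4353i + 0.0408j + 0.6719k
q3 · q2 · q1 = -0.0573 + 0.9952i - 0.0658j - 0.0444k
-0.0573 + 0.9952i - 0.0658j - 0.0444k


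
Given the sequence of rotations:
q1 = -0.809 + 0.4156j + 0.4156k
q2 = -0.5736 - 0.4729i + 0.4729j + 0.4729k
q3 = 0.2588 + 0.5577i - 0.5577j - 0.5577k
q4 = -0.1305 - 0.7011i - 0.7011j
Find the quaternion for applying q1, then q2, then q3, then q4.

q2 · q1 = 0.071 + 0.3826i - 0.4244j - 0.8175k
q3 · q2 · q1 = -0.8876 + 0.3578i + 0.0931j - 0.2745k
q4 · q3 · q2 · q1 = 0.432 + 0.7681i + 0.4177j + 0.2214k
0.432 + 0.7681i + 0.4177j + 0.2214k


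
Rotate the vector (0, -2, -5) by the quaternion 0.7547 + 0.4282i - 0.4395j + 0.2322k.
(3.776, 3.201, -2.119)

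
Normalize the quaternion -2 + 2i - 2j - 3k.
-0.4364 + 0.4364i - 0.4364j - 0.6547k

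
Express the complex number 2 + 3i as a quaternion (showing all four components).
2 + 3i + 0j + 0k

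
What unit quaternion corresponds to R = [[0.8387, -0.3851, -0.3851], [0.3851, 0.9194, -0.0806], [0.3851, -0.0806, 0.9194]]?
0.9588 - 0.2008j + 0.2008k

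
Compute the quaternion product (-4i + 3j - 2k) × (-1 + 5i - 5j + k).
37 - 3i - 9j + 7k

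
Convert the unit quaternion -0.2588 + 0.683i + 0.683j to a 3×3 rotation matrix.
[[0.067, 0.933, -0.3535], [0.933, 0.067, 0.3535], [0.3535, -0.3535, -0.866]]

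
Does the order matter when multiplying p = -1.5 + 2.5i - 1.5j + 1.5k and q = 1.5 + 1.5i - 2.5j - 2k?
Yes: pq = -6.75 + 8.25i + 8.75j + 1.25k ≠ -6.75 - 5.25i - 5.75j + 9.25k = qp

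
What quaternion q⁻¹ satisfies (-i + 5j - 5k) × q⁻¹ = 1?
0.0196i - 0.098j + 0.098k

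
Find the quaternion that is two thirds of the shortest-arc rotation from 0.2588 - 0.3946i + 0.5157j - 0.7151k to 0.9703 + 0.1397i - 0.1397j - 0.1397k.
0.8929 - 0.0635i + 0.1174j - 0.43k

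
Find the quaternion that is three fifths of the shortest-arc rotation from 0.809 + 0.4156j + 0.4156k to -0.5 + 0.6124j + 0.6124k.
0.0628 + 0.7057j + 0.7057k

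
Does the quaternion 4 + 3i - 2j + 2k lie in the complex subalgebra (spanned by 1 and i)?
No. The quaternion 4 + 3i - 2j + 2k has j-coefficient y = -2 and k-coefficient z = 2, not both zero, so it does not lie in the complex subalgebra spanned by 1 and i.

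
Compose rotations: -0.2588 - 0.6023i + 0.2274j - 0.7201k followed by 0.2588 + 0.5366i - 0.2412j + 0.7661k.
0.8627 - 0.2953i + 0.0463j - 0.4079k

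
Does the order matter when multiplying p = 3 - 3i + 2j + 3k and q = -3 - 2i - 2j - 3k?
Yes: pq = -2 + 3i - 27j - 8k ≠ -2 + 3i + 3j - 28k = qp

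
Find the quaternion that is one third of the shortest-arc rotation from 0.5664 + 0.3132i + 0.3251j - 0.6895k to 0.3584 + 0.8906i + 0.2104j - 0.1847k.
0.5356 + 0.5522i + 0.3092j - 0.559k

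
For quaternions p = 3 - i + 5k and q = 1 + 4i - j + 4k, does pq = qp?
No: pq = -13 + 16i + 21j + 18k ≠ -13 + 6i - 27j + 16k = qp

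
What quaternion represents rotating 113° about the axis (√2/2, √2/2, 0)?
0.5519 + 0.5896i + 0.5896j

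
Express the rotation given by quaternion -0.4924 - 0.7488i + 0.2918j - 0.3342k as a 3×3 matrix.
[[0.6063, -0.7661, 0.2131], [-0.1079, -0.3448, -0.9325], [0.7879, 0.5424, -0.2917]]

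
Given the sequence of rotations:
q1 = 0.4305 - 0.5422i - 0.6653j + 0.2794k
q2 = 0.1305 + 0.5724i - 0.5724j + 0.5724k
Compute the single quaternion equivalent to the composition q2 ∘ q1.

q2 · q1 = -0.1742 + 0.3966i - 0.8035j - 0.4083k
-0.1742 + 0.3966i - 0.8035j - 0.4083k


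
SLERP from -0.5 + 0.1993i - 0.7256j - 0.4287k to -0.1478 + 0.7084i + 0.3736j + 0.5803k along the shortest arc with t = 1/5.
-0.4055 - 0.0085i - 0.7426j - 0.533k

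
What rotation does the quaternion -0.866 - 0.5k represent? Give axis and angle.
axis = (0, 0, -1), θ = 5π/3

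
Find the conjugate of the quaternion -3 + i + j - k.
-3 - i - j + k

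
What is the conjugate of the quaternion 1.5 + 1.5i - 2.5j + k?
1.5 - 1.5i + 2.5j - k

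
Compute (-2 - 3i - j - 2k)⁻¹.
-0.1111 + 0.1667i + 0.0556j + 0.1111k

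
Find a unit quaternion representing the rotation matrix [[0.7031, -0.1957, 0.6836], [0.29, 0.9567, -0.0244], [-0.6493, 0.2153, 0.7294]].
0.9205 + 0.0651i + 0.362j + 0.1319k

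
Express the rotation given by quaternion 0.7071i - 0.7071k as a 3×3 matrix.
[[0, 0, -1], [0, -1, 0], [-1, 0, 0]]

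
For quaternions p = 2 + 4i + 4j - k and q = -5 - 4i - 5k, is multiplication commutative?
No: pq = 1 - 48i + 4j + 11k ≠ 1 - 8i - 44j - 21k = qp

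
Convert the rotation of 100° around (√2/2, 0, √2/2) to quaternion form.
0.6428 + 0.5417i + 0.5417k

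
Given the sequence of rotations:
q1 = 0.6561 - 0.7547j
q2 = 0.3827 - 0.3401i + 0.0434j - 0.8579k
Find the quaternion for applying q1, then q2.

q2 · q1 = 0.2838 - 0.8706i - 0.2603j - 0.3062k
0.2838 - 0.8706i - 0.2603j - 0.3062k


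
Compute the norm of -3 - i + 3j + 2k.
√23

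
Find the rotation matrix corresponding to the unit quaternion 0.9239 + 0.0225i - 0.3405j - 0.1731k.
[[0.7082, 0.3045, -0.637], [-0.3352, 0.9391, 0.0763], [0.6214, 0.1595, 0.7671]]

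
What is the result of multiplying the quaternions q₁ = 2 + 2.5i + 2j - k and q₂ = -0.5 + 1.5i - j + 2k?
-0.75 + 4.75i - 9.5j - k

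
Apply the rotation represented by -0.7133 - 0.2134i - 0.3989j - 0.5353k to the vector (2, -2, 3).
(3.797, 1.564, -0.372)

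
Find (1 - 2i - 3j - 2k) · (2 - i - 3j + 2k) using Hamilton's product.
-5 - 17i - 3j + k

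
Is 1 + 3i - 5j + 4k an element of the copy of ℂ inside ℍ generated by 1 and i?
No. The quaternion 1 + 3i - 5j + 4k has j-coefficient y = -5 and k-coefficient z = 4, not both zero, so it does not lie in the complex subalgebra spanned by 1 and i.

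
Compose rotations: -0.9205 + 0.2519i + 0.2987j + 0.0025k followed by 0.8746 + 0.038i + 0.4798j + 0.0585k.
-0.9581 + 0.1691i - 0.1658j - 0.1612k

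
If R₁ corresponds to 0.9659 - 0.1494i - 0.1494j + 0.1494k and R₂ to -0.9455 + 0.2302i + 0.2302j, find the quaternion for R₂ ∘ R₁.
-0.8445 + 0.398i + 0.3292j - 0.1413k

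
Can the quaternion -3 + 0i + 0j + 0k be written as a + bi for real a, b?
Yes. The quaternion -3 has j- and k-coefficients y = z = 0, so it lies in the complex subalgebra spanned by 1 and i.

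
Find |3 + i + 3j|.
√19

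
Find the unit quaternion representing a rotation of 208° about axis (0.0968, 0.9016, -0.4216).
-0.2419 + 0.0939i + 0.8748j - 0.4091k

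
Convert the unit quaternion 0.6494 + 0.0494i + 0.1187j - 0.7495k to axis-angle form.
axis = (0.065, 0.1561, -0.9856), θ = 99°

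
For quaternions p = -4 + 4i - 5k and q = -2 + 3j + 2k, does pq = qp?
No: pq = 18 + 7i - 20j + 14k ≠ 18 - 23i - 4j - 10k = qp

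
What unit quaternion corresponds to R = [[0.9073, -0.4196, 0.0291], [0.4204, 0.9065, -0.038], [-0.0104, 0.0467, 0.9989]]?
0.9763 + 0.0217i + 0.0101j + 0.2151k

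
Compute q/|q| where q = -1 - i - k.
-0.5774 - 0.5774i - 0.5774k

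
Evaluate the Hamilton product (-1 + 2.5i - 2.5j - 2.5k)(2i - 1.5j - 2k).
-13.75 - 0.75i + 1.5j + 3.25k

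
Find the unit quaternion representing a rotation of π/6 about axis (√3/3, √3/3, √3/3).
0.9659 + 0.1494i + 0.1494j + 0.1494k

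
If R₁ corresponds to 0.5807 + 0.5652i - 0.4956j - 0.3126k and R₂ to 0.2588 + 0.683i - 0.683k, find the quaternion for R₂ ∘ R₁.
-0.4493 + 0.2044i - 0.3008j - 0.816k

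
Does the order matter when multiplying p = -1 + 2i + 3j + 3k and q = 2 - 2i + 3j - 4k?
Yes: pq = 5 - 15i + 5j + 22k ≠ 5 + 27i + j - 2k = qp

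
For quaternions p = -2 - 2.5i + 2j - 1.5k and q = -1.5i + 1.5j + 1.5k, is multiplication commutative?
No: pq = -4.5 + 8.25i + 3j - 3.75k ≠ -4.5 - 2.25i - 9j - 2.25k = qp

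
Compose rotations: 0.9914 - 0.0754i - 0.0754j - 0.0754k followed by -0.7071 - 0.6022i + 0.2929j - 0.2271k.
-0.7415 - 0.5829i + 0.3154j - 0.1043k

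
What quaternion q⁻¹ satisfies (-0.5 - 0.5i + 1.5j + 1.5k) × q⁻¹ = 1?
-0.1 + 0.1i - 0.3j - 0.3k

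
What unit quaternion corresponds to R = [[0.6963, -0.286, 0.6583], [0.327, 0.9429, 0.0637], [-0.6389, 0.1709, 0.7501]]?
0.9205 + 0.0291i + 0.3523j + 0.1665k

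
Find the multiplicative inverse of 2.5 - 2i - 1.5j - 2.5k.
0.1333 + 0.1067i + 0.08j + 0.1333k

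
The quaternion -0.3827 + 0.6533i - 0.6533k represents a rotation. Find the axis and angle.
axis = (√2/2, 0, -√2/2), θ = 5π/4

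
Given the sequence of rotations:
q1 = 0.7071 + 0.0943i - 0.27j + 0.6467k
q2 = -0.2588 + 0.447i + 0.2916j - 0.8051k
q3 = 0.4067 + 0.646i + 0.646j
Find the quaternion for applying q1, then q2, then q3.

q2 · q1 = 0.3742 + 0.2629i - 0.0889j - 0.8848k
q3 · q2 · q1 = 0.0398 - 0.2229i + 0.7772j - 0.5871k
0.0398 - 0.2229i + 0.7772j - 0.5871k


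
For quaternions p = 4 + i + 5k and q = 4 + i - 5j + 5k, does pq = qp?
No: pq = -10 + 33i - 20j + 35k ≠ -10 - 17i - 20j + 45k = qp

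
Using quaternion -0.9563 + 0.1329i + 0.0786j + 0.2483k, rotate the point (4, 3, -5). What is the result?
(5.366, -0.758, -4.542)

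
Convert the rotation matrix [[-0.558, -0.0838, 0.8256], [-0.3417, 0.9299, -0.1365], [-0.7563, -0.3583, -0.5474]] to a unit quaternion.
0.454 - 0.1221i + 0.8711j - 0.142k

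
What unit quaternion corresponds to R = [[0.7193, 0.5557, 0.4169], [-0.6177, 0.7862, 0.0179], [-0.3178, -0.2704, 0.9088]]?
0.9239 - 0.078i + 0.1988j - 0.3175k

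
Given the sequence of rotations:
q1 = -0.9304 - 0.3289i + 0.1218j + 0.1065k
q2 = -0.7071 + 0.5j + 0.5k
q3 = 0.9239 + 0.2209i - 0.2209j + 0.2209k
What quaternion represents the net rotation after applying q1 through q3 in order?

q2 · q1 = 0.5437 + 0.2249i - 0.7158j - 0.3761k
q3 · q2 · q1 = 0.3776 + 0.5691i - 0.6487j - 0.3358k
0.3776 + 0.5691i - 0.6487j - 0.3358k


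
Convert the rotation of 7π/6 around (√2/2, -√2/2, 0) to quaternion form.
-0.2588 + 0.683i - 0.683j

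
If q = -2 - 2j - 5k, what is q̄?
-2 + 2j + 5k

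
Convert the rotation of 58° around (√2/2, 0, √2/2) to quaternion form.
0.8746 + 0.3428i + 0.3428k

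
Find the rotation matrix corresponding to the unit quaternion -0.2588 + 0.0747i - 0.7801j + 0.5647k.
[[-0.8549, 0.1757, 0.4881], [-0.4088, 0.3511, -0.8424], [-0.3194, -0.9197, -0.2283]]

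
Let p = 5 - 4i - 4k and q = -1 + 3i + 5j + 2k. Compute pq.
15 + 39i + 21j - 6k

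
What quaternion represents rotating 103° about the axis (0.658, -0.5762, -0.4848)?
0.6225 + 0.515i - 0.4509j - 0.3794k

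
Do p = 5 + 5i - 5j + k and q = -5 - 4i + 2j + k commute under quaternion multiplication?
No: pq = 4 - 52i + 26j - 10k ≠ 4 - 38i + 44j + 10k = qp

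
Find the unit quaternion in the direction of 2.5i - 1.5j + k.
0.8111i - 0.4867j + 0.3244k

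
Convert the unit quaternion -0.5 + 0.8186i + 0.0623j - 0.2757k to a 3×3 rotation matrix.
[[0.8402, -0.1737, -0.5137], [0.3777, -0.4922, 0.7842], [-0.3891, -0.853, -0.348]]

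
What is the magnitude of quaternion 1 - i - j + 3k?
√12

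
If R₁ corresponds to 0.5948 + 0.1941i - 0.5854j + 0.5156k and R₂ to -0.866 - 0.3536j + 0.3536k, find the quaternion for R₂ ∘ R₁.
-0.9044 - 0.1434i + 0.3653j - 0.1676k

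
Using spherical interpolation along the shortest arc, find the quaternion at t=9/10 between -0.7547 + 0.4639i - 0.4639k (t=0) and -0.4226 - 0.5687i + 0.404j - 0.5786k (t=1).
-0.5002 - 0.4795i + 0.3838j - 0.6104k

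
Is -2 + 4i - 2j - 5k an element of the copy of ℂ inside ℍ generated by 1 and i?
No. The quaternion -2 + 4i - 2j - 5k has j-coefficient y = -2 and k-coefficient z = -5, not both zero, so it does not lie in the complex subalgebra spanned by 1 and i.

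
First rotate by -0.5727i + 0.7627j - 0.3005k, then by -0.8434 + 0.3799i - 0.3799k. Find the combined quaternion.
0.1034 + 0.7728i - 0.3115j + 0.5432k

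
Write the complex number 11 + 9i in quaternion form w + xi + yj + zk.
11 + 9i + 0j + 0k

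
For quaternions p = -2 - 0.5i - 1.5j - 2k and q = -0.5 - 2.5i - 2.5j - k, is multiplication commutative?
No: pq = -6 + 1.75i + 10.25j + 0.5k ≠ -6 + 8.75i + 1.25j + 5.5k = qp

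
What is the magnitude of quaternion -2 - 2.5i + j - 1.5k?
3.674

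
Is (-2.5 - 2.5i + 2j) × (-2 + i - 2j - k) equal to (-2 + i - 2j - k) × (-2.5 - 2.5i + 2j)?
No: pq = 11.5 + 0.5i - 1.5j + 5.5k ≠ 11.5 + 4.5i + 3.5j - 0.5k = qp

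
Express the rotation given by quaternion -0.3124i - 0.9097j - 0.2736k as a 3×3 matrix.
[[-0.8048, 0.5684, 0.1709], [0.5684, 0.6551, 0.4978], [0.1709, 0.4978, -0.8503]]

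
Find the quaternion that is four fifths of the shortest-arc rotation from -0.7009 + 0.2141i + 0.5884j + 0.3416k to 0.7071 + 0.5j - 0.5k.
-0.7983 + 0.0544i - 0.2893j + 0.5254k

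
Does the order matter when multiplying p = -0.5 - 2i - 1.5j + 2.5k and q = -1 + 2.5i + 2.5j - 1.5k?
Yes: pq = 13 - 3.25i + 3.5j - 3k ≠ 13 + 4.75i - 3j - 0.5k = qp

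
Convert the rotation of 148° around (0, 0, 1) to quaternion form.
0.2756 + 0.9613k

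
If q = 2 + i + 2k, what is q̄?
2 - i - 2k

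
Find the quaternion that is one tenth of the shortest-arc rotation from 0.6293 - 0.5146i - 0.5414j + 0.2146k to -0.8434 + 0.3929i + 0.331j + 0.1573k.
0.6588 - 0.5078i - 0.5257j + 0.1783k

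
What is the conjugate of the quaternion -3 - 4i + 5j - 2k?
-3 + 4i - 5j + 2k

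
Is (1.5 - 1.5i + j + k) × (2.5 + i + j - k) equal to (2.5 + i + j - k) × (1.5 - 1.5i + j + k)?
No: pq = 5.25 - 4.25i + 3.5j - 1.5k ≠ 5.25 - 0.25i + 4.5j + 3.5k = qp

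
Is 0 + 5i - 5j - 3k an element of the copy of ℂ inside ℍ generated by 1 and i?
No. The quaternion 5i - 5j - 3k has j-coefficient y = -5 and k-coefficient z = -3, not both zero, so it does not lie in the complex subalgebra spanned by 1 and i.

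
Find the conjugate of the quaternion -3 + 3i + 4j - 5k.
-3 - 3i - 4j + 5k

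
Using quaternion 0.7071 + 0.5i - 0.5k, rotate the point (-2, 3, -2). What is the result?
(2.121, 2.828, 2.121)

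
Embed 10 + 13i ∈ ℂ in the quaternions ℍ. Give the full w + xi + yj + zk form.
10 + 13i + 0j + 0k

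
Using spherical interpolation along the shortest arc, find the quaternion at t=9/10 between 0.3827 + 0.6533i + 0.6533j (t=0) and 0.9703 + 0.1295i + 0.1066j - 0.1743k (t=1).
0.9501 + 0.1987i + 0.1774j - 0.1625k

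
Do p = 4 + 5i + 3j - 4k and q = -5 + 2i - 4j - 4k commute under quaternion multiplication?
No: pq = -34 - 45i - 19j - 22k ≠ -34 + 11i - 43j + 30k = qp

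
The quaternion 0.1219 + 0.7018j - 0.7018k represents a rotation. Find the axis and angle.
axis = (0, √2/2, -√2/2), θ = 166°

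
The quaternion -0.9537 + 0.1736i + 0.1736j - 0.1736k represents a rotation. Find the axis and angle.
axis = (√3/3, √3/3, -√3/3), θ = 325°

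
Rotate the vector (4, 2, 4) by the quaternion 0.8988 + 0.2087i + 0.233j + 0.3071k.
(4.09, 3.118, 3.091)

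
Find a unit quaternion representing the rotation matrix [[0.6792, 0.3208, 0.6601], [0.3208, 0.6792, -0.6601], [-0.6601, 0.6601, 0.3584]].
0.8241 + 0.4005i + 0.4005j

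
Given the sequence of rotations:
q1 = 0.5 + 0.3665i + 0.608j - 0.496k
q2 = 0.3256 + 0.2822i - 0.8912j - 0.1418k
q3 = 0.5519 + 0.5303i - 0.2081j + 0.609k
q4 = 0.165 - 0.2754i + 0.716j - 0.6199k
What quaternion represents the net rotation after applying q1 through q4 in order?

q2 · q1 = 0.5309 + 0.7887i - 0.1596j + 0.2658k
q3 · q2 · q1 = -0.3203 + 0.7587i + 0.1408j + 0.5495k
q4 · q3 · q2 · q1 = 0.3959 + 0.6941i - 0.5251j - 0.2928k
0.3959 + 0.6941i - 0.5251j - 0.2928k


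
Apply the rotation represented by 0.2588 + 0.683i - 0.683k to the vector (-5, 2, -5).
(5.037, 1.803, 5.037)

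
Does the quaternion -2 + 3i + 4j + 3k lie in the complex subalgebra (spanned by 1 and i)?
No. The quaternion -2 + 3i + 4j + 3k has j-coefficient y = 4 and k-coefficient z = 3, not both zero, so it does not lie in the complex subalgebra spanned by 1 and i.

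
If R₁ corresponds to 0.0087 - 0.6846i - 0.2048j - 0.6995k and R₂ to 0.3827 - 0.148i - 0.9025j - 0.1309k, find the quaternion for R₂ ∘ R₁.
-0.3744 + 0.3412i - 0.1001j - 0.8564k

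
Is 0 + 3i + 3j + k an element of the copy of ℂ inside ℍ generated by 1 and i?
No. The quaternion 3i + 3j + k has j-coefficient y = 3 and k-coefficient z = 1, not both zero, so it does not lie in the complex subalgebra spanned by 1 and i.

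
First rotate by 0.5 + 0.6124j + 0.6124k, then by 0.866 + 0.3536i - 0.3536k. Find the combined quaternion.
0.6495 + 0.3933i + 0.3138j + 0.5701k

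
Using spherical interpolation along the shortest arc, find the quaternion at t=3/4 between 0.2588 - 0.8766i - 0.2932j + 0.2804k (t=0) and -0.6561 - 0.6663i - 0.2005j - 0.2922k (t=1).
-0.4669 - 0.8309i - 0.2592j - 0.1563k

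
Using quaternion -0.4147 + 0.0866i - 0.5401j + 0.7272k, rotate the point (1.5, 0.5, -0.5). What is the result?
(-0.994, -0.724, -1.112)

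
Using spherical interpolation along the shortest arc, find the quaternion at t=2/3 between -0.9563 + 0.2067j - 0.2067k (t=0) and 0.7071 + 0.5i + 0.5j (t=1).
-0.8829 - 0.3646i - 0.2852j - 0.0794k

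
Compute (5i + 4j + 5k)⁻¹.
-0.0758i - 0.0606j - 0.0758k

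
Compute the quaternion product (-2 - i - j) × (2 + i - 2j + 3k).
-5 - 7i + 5j - 3k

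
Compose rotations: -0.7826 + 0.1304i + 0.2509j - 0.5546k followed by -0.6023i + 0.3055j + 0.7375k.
0.4109 + 0.1169i - 0.4769j - 0.7681k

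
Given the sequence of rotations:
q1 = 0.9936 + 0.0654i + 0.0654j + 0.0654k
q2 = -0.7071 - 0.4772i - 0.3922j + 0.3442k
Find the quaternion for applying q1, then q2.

q2 · q1 = -0.6682 - 0.5686i - 0.3822j + 0.2902k
-0.6682 - 0.5686i - 0.3822j + 0.2902k


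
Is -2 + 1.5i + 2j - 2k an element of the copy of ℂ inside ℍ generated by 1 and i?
No. The quaternion -2 + 1.5i + 2j - 2k has j-coefficient y = 2 and k-coefficient z = -2, not both zero, so it does not lie in the complex subalgebra spanned by 1 and i.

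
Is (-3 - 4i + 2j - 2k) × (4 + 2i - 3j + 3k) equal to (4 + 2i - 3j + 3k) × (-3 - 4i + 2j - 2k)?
No: pq = 8 - 22i + 25j - 9k ≠ 8 - 22i + 9j - 25k = qp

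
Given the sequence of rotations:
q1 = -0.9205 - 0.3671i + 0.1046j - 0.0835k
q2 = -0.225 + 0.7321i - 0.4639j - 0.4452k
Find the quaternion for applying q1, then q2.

q2 · q1 = 0.4872 - 0.506i + 0.628j + 0.3349k
0.4872 - 0.506i + 0.628j + 0.3349k


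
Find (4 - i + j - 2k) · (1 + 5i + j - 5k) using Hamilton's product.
-2 + 16i - 10j - 28k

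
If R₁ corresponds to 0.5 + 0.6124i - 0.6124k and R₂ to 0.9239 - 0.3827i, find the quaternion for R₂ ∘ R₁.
0.6963 + 0.3744i - 0.2344j - 0.5658k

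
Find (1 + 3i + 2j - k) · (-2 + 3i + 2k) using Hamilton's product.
-9 + i - 13j - 2k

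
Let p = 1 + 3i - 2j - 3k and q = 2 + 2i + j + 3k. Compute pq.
7 + 5i - 18j + 4k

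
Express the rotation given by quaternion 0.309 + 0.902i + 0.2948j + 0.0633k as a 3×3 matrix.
[[0.8182, 0.4927, 0.2964], [0.5709, -0.6352, -0.5201], [-0.068, 0.5948, -0.801]]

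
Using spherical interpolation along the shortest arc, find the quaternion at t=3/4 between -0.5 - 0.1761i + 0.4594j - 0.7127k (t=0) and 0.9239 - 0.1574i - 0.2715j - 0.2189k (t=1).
-0.9254 + 0.0763i + 0.3692j - 0.0396k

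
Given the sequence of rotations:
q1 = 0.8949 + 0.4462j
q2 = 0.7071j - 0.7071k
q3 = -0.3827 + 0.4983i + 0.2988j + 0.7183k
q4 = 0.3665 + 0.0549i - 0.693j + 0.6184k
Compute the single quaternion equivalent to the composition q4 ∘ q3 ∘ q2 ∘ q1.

q2 · q1 = -0.3155 + 0.3155i + 0.6328j - 0.6328k
q3 · q2 · q1 = 0.229 - 0.9216i + 0.2055j + 0.2366k
q4 · q3 · q2 · q1 = 0.1306 - 0.6162i - 0.6663j - 0.3991k
0.1306 - 0.6162i - 0.6663j - 0.3991k


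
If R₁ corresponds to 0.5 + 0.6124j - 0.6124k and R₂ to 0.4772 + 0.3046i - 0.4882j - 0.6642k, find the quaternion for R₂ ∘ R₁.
0.1308 + 0.858i + 0.2347j - 0.4378k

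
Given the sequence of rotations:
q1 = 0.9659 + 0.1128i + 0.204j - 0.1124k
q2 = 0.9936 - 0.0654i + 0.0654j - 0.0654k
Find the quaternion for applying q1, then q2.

q2 · q1 = 0.9464 + 0.0549i + 0.2511j - 0.1956k
0.9464 + 0.0549i + 0.2511j - 0.1956k


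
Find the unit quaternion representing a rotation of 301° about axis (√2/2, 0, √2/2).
-0.8704 + 0.3482i + 0.3482k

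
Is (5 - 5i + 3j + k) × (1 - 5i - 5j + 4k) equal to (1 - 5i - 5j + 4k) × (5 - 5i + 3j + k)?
No: pq = -9 - 13i - 7j + 61k ≠ -9 - 47i - 37j - 19k = qp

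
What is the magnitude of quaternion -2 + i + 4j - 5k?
√46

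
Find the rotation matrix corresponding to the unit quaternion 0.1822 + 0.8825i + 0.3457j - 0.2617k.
[[0.624, 0.7055, -0.3359], [0.5148, -0.6946, -0.5025], [-0.5879, 0.1406, -0.7966]]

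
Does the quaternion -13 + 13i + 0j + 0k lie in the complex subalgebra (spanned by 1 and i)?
Yes. The quaternion -13 + 13i has j- and k-coefficients y = z = 0, so it lies in the complex subalgebra spanned by 1 and i.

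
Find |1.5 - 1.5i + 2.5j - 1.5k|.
√13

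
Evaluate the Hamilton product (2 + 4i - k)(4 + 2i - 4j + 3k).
3 + 16i - 22j - 14k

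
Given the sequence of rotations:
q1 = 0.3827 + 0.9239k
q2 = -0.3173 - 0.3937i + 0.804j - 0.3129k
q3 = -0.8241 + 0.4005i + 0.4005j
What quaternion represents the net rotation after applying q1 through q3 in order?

q2 · q1 = 0.1677 + 0.5921i + 0.6714j - 0.4129k
q3 · q2 · q1 = -0.6442 - 0.5862i - 0.3208j + 0.372k
-0.6442 - 0.5862i - 0.3208j + 0.372k


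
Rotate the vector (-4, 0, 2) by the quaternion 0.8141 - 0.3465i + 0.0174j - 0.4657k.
(-1.56, 4.177, 0.341)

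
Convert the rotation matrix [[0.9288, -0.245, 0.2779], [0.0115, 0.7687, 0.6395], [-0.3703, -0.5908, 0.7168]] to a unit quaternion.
0.9239 - 0.3329i + 0.1754j + 0.0694k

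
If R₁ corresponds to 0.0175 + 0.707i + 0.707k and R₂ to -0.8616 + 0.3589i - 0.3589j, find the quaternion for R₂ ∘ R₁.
-0.2688 - 0.8566i - 0.26j - 0.3554k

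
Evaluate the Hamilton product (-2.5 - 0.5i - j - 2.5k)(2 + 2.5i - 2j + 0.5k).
-4.5 - 12.75i - 3j - 2.75k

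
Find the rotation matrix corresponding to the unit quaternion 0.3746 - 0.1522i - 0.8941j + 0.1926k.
[[-0.673, 0.1279, -0.7285], [0.4165, 0.8795, -0.2304], [0.6112, -0.4584, -0.6452]]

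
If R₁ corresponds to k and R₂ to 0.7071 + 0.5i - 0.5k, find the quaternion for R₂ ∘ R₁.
0.5 - 0.5j + 0.7071k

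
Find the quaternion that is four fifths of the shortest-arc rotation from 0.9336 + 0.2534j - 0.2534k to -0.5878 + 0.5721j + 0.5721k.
0.7201 - 0.4274j - 0.5467k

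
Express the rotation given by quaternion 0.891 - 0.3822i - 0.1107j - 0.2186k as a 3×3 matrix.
[[0.8799, 0.4742, -0.0302], [-0.3049, 0.6123, 0.7295], [0.3644, -0.6327, 0.6833]]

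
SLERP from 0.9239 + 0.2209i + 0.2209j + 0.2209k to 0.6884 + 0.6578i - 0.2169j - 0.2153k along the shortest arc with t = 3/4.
0.7998 + 0.5802i - 0.1096j - 0.1084k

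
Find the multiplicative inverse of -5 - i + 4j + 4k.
-0.0862 + 0.0172i - 0.069j - 0.069k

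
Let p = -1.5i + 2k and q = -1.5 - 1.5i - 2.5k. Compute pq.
2.75 + 2.25i - 6.75j - 3k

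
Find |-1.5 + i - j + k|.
2.291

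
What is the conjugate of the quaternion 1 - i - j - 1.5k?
1 + i + j + 1.5k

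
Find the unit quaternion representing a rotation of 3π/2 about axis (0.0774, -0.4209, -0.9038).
-0.7071 + 0.0547i - 0.2976j - 0.6391k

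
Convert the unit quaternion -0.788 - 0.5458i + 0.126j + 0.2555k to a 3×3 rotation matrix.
[[0.8377, 0.2651, -0.4775], [-0.5402, 0.2736, -0.7958], [-0.0803, 0.9246, 0.3725]]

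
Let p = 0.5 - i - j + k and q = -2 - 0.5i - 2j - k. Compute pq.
-2.5 + 4.75i - 0.5j - k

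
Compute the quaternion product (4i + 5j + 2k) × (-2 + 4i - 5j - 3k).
15 - 13i + 10j - 44k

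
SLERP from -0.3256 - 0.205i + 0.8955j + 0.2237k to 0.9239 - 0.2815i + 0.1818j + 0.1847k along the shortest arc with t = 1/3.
-0.7297 - 0.0373i + 0.6753j + 0.1006k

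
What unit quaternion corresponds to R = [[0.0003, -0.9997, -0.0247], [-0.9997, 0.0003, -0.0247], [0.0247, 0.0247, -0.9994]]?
-0.0175 - 0.707i + 0.707j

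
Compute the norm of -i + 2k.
√5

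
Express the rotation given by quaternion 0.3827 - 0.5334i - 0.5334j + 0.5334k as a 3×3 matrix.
[[-0.1381, 0.1608, -0.9773], [0.9773, -0.1381, -0.1608], [-0.1608, -0.9773, -0.1381]]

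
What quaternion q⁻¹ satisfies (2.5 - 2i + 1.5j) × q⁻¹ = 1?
0.2 + 0.16i - 0.12j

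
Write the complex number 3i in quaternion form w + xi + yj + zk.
0 + 3i + 0j + 0k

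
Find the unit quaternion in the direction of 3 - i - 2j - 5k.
0.4804 - 0.1601i - 0.3203j - 0.8006k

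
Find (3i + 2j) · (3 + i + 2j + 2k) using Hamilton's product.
-7 + 13i + 4k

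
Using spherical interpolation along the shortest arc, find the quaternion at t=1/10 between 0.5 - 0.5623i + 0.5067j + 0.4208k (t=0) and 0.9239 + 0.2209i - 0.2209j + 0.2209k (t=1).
0.5964 - 0.5055i + 0.4526j + 0.4289k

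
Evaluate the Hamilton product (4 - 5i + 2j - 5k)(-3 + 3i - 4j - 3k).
-4 + i - 52j + 17k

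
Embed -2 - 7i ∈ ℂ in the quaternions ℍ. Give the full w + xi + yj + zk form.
-2 - 7i + 0j + 0k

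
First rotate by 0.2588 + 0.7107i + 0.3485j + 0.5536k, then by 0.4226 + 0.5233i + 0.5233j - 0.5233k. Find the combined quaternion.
-0.1552 + 0.9078i - 0.3789j - 0.091k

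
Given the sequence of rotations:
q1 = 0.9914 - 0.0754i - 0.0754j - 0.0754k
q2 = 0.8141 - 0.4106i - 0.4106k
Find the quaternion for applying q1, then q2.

q2 · q1 = 0.7452 - 0.4994i - 0.0614j - 0.4375k
0.7452 - 0.4994i - 0.0614j - 0.4375k


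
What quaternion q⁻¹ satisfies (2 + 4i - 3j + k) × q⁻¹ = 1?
0.0667 - 0.1333i + 0.1j - 0.0333k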